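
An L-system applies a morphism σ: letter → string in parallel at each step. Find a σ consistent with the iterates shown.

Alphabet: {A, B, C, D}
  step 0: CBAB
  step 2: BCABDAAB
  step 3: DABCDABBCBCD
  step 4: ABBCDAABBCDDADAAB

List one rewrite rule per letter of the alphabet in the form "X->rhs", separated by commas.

  step 3 ⇒ step 4: DABCDABBCBCD ⇒ AB·BC·D·A·AB·BC·D·D·A·D·A·AB
    A ↦ BC
    B ↦ D
    C ↦ A
    D ↦ AB

A->BC, B->D, C->A, D->AB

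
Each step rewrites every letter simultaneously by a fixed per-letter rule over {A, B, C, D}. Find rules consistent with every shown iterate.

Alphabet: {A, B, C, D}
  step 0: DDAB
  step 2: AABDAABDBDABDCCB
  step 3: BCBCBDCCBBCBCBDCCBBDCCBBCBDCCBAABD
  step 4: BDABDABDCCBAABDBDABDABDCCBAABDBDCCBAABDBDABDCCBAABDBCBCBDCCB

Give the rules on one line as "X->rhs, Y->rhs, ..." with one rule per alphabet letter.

A->BC, B->BD, C->A, D->CCB

  step 3 ⇒ step 4: BCBCBDCCBBCBCBDCCBBDCCBBCBDCCBAABD ⇒ BD·A·BD·A·BD·CCB·A·A·BD·BD·A·BD·A·BD·CCB·A·A·BD·BD·CCB·A·A·BD·BD·A·BD·CCB·A·A·BD·BC·BC·BD·CCB
    A ↦ BC
    B ↦ BD
    C ↦ A
    D ↦ CCB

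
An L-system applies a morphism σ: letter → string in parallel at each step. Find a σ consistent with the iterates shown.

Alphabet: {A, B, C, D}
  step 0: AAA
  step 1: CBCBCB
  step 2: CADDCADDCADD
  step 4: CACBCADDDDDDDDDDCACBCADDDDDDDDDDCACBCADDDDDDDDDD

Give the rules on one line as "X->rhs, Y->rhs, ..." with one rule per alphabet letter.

A->CB, B->DD, C->CA, D->DD

  step 1 ⇒ step 2: CBCBCB ⇒ CA·DD·CA·DD·CA·DD
    B ↦ DD
    C ↦ CA
  step 0 ⇒ step 1: AAA ⇒ CB·CB·CB
    A ↦ CB
    D ↦ DD  (constrained at step 2)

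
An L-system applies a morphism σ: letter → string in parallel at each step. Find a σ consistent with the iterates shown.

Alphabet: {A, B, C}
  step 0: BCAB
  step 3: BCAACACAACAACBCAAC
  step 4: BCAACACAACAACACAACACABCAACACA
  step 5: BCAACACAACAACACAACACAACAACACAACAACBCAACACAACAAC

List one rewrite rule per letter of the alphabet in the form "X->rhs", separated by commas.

A->AC, B->BC, C->A

  step 4 ⇒ step 5: BCAACACAACAACACAACACABCAACACA ⇒ BC·A·AC·AC·A·AC·A·AC·AC·A·AC·AC·A·AC·A·AC·AC·A·AC·A·AC·BC·A·AC·AC·A·AC·A·AC
    A ↦ AC
    B ↦ BC
    C ↦ A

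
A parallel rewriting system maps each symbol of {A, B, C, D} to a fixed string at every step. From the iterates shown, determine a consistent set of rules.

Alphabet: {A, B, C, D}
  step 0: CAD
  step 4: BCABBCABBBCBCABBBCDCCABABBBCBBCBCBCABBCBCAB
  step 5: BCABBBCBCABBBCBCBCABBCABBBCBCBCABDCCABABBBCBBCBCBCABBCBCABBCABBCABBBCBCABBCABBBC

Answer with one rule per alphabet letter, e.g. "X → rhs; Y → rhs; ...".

A->B, B->BC, C->AB, D->DCC

  step 4 ⇒ step 5: BCABBCABBBCBCABBBCDCCABABBBCBBCBCBCABBCBCAB ⇒ BC·AB·B·BC·BC·AB·B·BC·BC·BC·AB·BC·AB·B·BC·BC·BC·AB·DCC·AB·AB·B·BC·B·BC·BC·BC·AB·BC·BC·AB·BC·AB·BC·AB·B·BC·BC·AB·BC·AB·B·BC
    A ↦ B
    B ↦ BC
    C ↦ AB
    D ↦ DCC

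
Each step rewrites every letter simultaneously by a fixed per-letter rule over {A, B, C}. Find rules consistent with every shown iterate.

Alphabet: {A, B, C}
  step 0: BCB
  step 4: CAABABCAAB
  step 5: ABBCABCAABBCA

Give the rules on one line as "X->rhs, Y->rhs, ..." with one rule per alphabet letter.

A->B, B->CA, C->A

  step 4 ⇒ step 5: CAABABCAAB ⇒ A·B·B·CA·B·CA·A·B·B·CA
    A ↦ B
    B ↦ CA
    C ↦ A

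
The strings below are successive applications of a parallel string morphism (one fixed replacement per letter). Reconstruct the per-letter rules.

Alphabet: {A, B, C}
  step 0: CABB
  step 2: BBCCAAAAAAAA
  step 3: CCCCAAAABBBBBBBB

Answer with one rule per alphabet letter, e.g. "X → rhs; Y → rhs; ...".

  step 2 ⇒ step 3: BBCCAAAAAAAA ⇒ CC·CC·AA·AA·B·B·B·B·B·B·B·B
    A ↦ B
    B ↦ CC
    C ↦ AA

A->B, B->CC, C->AA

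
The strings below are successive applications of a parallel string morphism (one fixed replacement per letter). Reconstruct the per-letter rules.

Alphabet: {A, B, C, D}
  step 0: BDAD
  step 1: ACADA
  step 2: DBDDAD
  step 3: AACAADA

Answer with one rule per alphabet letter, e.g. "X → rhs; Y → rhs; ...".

  step 2 ⇒ step 3: DBDDAD ⇒ A·AC·A·A·D·A
    A ↦ D
    B ↦ AC
    D ↦ A
  step 1 ⇒ step 2: ACADA ⇒ D·BD·D·A·D
    C ↦ BD

A->D, B->AC, C->BD, D->A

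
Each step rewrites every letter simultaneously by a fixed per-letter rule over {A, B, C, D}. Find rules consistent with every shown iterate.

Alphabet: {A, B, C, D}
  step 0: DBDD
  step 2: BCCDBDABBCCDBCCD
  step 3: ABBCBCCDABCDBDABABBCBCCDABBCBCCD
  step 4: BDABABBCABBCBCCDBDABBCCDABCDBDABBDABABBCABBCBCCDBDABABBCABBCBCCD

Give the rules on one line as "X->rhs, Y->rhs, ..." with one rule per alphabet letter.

  step 3 ⇒ step 4: ABBCBCCDABCDBDABABBCBCCDABBCBCCD ⇒ BD·AB·AB·BC·AB·BC·BC·CD·BD·AB·BC·CD·AB·CD·BD·AB·BD·AB·AB·BC·AB·BC·BC·CD·BD·AB·AB·BC·AB·BC·BC·CD
    A ↦ BD
    B ↦ AB
    C ↦ BC
    D ↦ CD

A->BD, B->AB, C->BC, D->CD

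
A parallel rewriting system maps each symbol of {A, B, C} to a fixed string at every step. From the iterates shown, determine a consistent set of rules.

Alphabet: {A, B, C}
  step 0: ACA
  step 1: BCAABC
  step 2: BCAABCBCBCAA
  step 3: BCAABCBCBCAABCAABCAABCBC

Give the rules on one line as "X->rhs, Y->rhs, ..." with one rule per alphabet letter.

  step 2 ⇒ step 3: BCAABCBCBCAA ⇒ BC·AA·BC·BC·BC·AA·BC·AA·BC·AA·BC·BC
    A ↦ BC
    B ↦ BC
    C ↦ AA

A->BC, B->BC, C->AA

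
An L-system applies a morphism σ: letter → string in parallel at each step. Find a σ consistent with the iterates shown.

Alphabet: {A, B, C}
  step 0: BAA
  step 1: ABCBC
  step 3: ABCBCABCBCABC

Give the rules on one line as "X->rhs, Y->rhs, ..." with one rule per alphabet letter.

A->BC, B->A, C->BC

  step 0 ⇒ step 1: BAA ⇒ A·BC·BC
    A ↦ BC
    B ↦ A
    C ↦ BC  (constrained at step 1)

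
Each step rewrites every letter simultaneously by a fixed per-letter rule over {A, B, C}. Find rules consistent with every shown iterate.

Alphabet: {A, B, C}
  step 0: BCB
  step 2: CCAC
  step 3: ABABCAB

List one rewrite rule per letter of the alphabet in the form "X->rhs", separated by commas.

A->C, B->A, C->AB

  step 2 ⇒ step 3: CCAC ⇒ AB·AB·C·AB
    A ↦ C
    C ↦ AB
    B ↦ A  (constrained at step 0)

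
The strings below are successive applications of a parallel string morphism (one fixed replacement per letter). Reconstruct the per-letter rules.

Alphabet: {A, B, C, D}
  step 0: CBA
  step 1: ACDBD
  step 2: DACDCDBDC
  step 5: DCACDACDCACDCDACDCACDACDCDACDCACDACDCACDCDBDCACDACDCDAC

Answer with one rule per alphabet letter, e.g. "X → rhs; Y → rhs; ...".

A->D, B->DB, C->AC, D->DC

  step 1 ⇒ step 2: ACDBD ⇒ D·AC·DC·DB·DC
    A ↦ D
    B ↦ DB
    C ↦ AC
    D ↦ DC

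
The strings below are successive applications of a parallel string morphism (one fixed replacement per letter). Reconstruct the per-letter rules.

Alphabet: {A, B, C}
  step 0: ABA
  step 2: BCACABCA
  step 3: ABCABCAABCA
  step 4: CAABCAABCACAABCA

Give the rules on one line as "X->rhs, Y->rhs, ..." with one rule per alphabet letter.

  step 3 ⇒ step 4: ABCABCAABCA ⇒ CA·A·B·CA·A·B·CA·CA·A·B·CA
    A ↦ CA
    B ↦ A
    C ↦ B

A->CA, B->A, C->B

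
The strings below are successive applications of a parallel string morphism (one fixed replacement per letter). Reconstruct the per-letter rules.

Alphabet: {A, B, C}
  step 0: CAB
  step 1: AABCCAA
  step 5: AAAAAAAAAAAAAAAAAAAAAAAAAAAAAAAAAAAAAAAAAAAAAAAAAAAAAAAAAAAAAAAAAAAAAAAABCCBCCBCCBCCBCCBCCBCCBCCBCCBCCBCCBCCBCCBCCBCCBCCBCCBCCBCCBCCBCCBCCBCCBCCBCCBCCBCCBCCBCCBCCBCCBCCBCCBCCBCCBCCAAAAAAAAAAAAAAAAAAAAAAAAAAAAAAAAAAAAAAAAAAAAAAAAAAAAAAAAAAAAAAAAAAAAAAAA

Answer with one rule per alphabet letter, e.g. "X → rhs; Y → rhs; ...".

  step 0 ⇒ step 1: CAB ⇒ AA·BCC·AA
    A ↦ BCC
    B ↦ AA
    C ↦ AA

A->BCC, B->AA, C->AA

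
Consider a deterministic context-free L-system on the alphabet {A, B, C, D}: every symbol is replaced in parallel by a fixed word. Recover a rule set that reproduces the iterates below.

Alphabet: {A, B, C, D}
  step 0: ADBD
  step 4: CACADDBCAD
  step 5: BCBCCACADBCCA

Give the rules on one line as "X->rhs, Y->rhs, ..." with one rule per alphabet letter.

  step 4 ⇒ step 5: CACADDBCAD ⇒ B·C·B·C·CA·CA·D·B·C·CA
    A ↦ C
    B ↦ D
    C ↦ B
    D ↦ CA

A->C, B->D, C->B, D->CA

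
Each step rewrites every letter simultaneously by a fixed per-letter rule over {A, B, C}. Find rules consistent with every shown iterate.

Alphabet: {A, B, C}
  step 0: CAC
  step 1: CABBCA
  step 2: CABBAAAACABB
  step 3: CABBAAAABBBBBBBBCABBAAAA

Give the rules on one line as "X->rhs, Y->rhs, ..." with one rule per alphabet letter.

A->BB, B->AA, C->CA

  step 2 ⇒ step 3: CABBAAAACABB ⇒ CA·BB·AA·AA·BB·BB·BB·BB·CA·BB·AA·AA
    A ↦ BB
    B ↦ AA
    C ↦ CA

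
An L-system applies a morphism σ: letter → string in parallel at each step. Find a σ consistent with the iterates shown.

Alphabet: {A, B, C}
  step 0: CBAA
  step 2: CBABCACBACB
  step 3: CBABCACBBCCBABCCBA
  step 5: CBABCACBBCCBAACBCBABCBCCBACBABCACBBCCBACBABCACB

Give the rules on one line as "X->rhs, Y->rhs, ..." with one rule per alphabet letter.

  step 2 ⇒ step 3: CBABCACBACB ⇒ CB·A·BC·A·CB·BC·CB·A·BC·CB·A
    A ↦ BC
    B ↦ A
    C ↦ CB

A->BC, B->A, C->CB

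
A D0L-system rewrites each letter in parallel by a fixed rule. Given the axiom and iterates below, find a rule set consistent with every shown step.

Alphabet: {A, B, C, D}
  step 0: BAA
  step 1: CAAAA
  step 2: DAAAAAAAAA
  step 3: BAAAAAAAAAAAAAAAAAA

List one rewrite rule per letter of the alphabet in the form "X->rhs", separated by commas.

  step 2 ⇒ step 3: DAAAAAAAAA ⇒ B·AA·AA·AA·AA·AA·AA·AA·AA·AA
    A ↦ AA
    D ↦ B
  step 0 ⇒ step 1: BAA ⇒ C·AA·AA
    B ↦ C
  step 1 ⇒ step 2: CAAAA ⇒ DA·AA·AA·AA·AA
    C ↦ DA

A->AA, B->C, C->DA, D->B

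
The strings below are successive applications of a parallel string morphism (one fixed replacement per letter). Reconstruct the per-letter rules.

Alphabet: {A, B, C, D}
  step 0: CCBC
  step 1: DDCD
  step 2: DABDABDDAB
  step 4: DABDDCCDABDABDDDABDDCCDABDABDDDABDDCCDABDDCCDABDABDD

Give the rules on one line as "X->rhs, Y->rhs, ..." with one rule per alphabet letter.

  step 1 ⇒ step 2: DDCD ⇒ DAB·DAB·D·DAB
    C ↦ D
    D ↦ DAB
    A ↦ DDC  (constrained at step 2)
  step 0 ⇒ step 1: CCBC ⇒ D·D·C·D
    B ↦ C

A->DDC, B->C, C->D, D->DAB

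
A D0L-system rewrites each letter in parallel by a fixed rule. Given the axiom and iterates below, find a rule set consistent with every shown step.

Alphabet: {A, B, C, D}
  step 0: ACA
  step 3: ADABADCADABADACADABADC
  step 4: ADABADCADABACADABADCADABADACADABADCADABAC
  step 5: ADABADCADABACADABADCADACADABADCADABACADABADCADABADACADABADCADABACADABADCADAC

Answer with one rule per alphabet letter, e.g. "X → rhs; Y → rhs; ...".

A->AD, B->C, C->AC, D->AB

  step 4 ⇒ step 5: ADABADCADABACADABADCADABADACADABADCADABAC ⇒ AD·AB·AD·C·AD·AB·AC·AD·AB·AD·C·AD·AC·AD·AB·AD·C·AD·AB·AC·AD·AB·AD·C·AD·AB·AD·AC·AD·AB·AD·C·AD·AB·AC·AD·AB·AD·C·AD·AC
    A ↦ AD
    B ↦ C
    C ↦ AC
    D ↦ AB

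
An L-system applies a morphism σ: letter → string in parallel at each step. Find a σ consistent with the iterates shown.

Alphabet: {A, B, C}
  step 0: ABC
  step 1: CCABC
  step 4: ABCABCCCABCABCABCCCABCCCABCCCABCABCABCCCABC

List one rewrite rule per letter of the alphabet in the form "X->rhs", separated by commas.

A->C, B->C, C->ABC

  step 0 ⇒ step 1: ABC ⇒ C·C·ABC
    A ↦ C
    B ↦ C
    C ↦ ABC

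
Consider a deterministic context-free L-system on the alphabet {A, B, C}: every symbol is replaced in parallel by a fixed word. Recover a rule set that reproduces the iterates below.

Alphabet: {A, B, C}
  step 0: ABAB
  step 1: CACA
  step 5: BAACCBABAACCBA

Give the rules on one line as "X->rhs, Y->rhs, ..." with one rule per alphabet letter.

A->C, B->A, C->BA

  step 0 ⇒ step 1: ABAB ⇒ C·A·C·A
    A ↦ C
    B ↦ A
    C ↦ BA  (constrained at step 1)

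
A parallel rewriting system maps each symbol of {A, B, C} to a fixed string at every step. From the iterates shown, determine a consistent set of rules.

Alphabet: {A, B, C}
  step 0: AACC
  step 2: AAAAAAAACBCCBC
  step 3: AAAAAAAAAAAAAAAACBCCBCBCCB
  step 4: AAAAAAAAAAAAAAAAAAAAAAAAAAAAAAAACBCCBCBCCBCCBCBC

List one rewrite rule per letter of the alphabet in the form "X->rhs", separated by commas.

  step 3 ⇒ step 4: AAAAAAAAAAAAAAAACBCCBCBCCB ⇒ AA·AA·AA·AA·AA·AA·AA·AA·AA·AA·AA·AA·AA·AA·AA·AA·CB·C·CB·CB·C·CB·C·CB·CB·C
    A ↦ AA
    B ↦ C
    C ↦ CB

A->AA, B->C, C->CB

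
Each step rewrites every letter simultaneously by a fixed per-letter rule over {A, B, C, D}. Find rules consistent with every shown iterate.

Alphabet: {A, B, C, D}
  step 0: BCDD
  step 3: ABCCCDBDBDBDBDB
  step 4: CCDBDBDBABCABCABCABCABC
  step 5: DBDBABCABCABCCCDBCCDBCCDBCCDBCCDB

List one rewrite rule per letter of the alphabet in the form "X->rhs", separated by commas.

  step 4 ⇒ step 5: CCDBDBDBABCABCABCABCABC ⇒ DB·DB·AB·C·AB·C·AB·C·C·C·DB·C·C·DB·C·C·DB·C·C·DB·C·C·DB
    A ↦ C
    B ↦ C
    C ↦ DB
    D ↦ AB

A->C, B->C, C->DB, D->AB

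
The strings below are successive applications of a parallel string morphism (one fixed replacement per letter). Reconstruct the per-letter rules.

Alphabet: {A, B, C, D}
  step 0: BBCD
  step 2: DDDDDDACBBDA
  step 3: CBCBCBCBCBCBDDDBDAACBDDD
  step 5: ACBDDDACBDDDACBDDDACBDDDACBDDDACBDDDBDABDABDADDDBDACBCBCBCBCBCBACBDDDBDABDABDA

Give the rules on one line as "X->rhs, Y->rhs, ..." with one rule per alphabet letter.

  step 2 ⇒ step 3: DDDDDDACBBDA ⇒ CB·CB·CB·CB·CB·CB·DDD·BD·A·A·CB·DDD
    A ↦ DDD
    B ↦ A
    C ↦ BD
    D ↦ CB

A->DDD, B->A, C->BD, D->CB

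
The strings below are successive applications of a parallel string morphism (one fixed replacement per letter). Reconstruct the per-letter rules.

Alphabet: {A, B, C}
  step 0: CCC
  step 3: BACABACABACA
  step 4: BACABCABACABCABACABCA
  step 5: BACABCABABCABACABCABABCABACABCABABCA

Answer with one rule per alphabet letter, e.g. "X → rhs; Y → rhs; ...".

  step 4 ⇒ step 5: BACABCABACABCABACABCA ⇒ BA·CA·B·CA·BA·B·CA·BA·CA·B·CA·BA·B·CA·BA·CA·B·CA·BA·B·CA
    A ↦ CA
    B ↦ BA
    C ↦ B

A->CA, B->BA, C->B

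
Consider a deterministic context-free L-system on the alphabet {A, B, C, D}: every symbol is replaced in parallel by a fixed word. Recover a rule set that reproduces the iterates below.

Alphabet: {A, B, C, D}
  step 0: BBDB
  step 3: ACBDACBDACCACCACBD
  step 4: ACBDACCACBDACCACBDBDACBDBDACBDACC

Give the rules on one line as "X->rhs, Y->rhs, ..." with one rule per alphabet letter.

A->AC, B->A, C->BD, D->CC

  step 3 ⇒ step 4: ACBDACBDACCACCACBD ⇒ AC·BD·A·CC·AC·BD·A·CC·AC·BD·BD·AC·BD·BD·AC·BD·A·CC
    A ↦ AC
    B ↦ A
    C ↦ BD
    D ↦ CC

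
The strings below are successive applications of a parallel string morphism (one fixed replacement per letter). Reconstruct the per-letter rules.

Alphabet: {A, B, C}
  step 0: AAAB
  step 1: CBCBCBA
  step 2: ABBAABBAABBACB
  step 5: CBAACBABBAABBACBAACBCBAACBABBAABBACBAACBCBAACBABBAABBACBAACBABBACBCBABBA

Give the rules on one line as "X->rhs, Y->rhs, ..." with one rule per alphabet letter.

  step 1 ⇒ step 2: CBCBCBA ⇒ ABB·A·ABB·A·ABB·A·CB
    A ↦ CB
    B ↦ A
    C ↦ ABB

A->CB, B->A, C->ABB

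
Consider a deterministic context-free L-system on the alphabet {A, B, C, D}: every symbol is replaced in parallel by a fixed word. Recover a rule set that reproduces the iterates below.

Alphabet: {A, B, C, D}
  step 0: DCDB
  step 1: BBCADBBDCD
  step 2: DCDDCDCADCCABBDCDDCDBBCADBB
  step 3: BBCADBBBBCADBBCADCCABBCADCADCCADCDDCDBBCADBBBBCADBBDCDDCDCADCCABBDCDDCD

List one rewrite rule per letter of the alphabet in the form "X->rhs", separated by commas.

A->CCA, B->DCD, C->CAD, D->BB

  step 2 ⇒ step 3: DCDDCDCADCCABBDCDDCDBBCADBB ⇒ BB·CAD·BB·BB·CAD·BB·CAD·CCA·BB·CAD·CAD·CCA·DCD·DCD·BB·CAD·BB·BB·CAD·BB·DCD·DCD·CAD·CCA·BB·DCD·DCD
    A ↦ CCA
    B ↦ DCD
    C ↦ CAD
    D ↦ BB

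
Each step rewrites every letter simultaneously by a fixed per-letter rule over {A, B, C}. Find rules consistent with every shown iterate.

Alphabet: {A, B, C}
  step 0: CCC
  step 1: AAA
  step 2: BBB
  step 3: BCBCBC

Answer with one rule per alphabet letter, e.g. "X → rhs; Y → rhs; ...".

  step 2 ⇒ step 3: BBB ⇒ BC·BC·BC
    B ↦ BC
  step 1 ⇒ step 2: AAA ⇒ B·B·B
    A ↦ B
  step 0 ⇒ step 1: CCC ⇒ A·A·A
    C ↦ A

A->B, B->BC, C->A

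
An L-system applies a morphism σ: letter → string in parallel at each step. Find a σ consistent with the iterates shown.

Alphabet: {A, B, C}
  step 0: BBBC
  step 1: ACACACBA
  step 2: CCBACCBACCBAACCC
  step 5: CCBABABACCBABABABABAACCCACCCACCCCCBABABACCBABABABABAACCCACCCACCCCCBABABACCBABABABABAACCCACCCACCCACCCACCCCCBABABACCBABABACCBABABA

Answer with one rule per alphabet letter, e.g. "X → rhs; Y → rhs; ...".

A->CC, B->AC, C->BA

  step 1 ⇒ step 2: ACACACBA ⇒ CC·BA·CC·BA·CC·BA·AC·CC
    A ↦ CC
    B ↦ AC
    C ↦ BA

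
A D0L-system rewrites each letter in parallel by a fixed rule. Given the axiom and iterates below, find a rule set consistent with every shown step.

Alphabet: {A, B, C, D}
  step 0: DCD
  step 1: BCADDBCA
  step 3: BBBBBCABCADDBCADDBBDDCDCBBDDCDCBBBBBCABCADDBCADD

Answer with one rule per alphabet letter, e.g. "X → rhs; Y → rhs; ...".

  step 0 ⇒ step 1: DCD ⇒ BCA·DD·BCA
    C ↦ DD
    D ↦ BCA
    A ↦ CDC  (constrained at step 1)
    B ↦ BB  (constrained at step 1)

A->CDC, B->BB, C->DD, D->BCA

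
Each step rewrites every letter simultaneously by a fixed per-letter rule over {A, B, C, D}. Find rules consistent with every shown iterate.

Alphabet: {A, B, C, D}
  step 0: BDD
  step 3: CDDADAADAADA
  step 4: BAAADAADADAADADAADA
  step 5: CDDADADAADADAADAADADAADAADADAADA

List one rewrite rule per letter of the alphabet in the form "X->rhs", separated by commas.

  step 4 ⇒ step 5: BAAADAADADAADADAADA ⇒ CD·DA·DA·DA·A·DA·DA·A·DA·A·DA·DA·A·DA·A·DA·DA·A·DA
    A ↦ DA
    B ↦ CD
    D ↦ A
  step 3 ⇒ step 4: CDDADAADAADA ⇒ BA·A·A·DA·A·DA·DA·A·DA·DA·A·DA
    C ↦ BA

A->DA, B->CD, C->BA, D->A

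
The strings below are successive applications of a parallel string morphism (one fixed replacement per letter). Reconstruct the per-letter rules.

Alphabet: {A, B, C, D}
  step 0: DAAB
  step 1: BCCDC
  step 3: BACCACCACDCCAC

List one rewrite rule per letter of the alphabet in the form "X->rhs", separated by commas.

A->C, B->DC, C->AC, D->B

  step 0 ⇒ step 1: DAAB ⇒ B·C·C·DC
    A ↦ C
    B ↦ DC
    D ↦ B
    C ↦ AC  (constrained at step 1)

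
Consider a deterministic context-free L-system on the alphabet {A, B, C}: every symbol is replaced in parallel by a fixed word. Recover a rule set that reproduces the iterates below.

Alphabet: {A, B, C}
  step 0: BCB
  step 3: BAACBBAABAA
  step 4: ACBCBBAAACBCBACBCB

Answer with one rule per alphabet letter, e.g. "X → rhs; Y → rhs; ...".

  step 3 ⇒ step 4: BAACBBAABAA ⇒ A·CB·CB·BA·A·A·CB·CB·A·CB·CB
    A ↦ CB
    B ↦ A
    C ↦ BA

A->CB, B->A, C->BA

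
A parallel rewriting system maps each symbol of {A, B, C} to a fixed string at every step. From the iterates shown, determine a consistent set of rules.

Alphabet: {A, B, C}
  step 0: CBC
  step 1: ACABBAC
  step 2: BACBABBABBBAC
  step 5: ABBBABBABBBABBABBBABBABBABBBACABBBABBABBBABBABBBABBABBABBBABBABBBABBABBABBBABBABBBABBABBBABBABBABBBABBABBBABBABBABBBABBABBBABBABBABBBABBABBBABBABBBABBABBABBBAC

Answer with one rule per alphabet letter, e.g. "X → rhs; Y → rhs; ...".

  step 1 ⇒ step 2: ACABBAC ⇒ B·AC·B·ABB·ABB·B·AC
    A ↦ B
    B ↦ ABB
    C ↦ AC

A->B, B->ABB, C->AC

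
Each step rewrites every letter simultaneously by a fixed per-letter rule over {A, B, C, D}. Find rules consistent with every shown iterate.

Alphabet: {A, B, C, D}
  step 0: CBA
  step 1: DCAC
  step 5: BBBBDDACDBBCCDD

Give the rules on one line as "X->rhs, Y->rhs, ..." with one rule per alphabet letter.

  step 0 ⇒ step 1: CBA ⇒ D·C·AC
    A ↦ AC
    B ↦ C
    C ↦ D
    D ↦ BB  (constrained at step 1)

A->AC, B->C, C->D, D->BB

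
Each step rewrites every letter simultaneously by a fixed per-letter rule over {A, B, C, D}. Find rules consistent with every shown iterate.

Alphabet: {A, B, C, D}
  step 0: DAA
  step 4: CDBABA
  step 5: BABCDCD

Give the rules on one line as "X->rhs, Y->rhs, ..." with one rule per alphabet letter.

A->D, B->C, C->BA, D->B

  step 4 ⇒ step 5: CDBABA ⇒ BA·B·C·D·C·D
    A ↦ D
    B ↦ C
    C ↦ BA
    D ↦ B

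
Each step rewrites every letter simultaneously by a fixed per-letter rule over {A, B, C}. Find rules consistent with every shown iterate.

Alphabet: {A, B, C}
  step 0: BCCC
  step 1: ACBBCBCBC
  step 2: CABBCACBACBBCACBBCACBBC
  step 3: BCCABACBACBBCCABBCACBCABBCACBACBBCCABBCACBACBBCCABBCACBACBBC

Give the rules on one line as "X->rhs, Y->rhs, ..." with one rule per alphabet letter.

A->CAB, B->ACB, C->BC

  step 2 ⇒ step 3: CABBCACBACBBCACBBCACBBC ⇒ BC·CAB·ACB·ACB·BC·CAB·BC·ACB·CAB·BC·ACB·ACB·BC·CAB·BC·ACB·ACB·BC·CAB·BC·ACB·ACB·BC
    A ↦ CAB
    B ↦ ACB
    C ↦ BC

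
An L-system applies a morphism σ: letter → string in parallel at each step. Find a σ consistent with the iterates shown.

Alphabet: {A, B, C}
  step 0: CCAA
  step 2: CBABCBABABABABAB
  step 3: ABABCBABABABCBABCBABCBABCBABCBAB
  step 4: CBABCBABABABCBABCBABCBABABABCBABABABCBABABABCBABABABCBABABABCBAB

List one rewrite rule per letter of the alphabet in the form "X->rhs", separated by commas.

  step 3 ⇒ step 4: ABABCBABABABCBABCBABCBABCBABCBAB ⇒ CB·AB·CB·AB·AB·AB·CB·AB·CB·AB·CB·AB·AB·AB·CB·AB·AB·AB·CB·AB·AB·AB·CB·AB·AB·AB·CB·AB·AB·AB·CB·AB
    A ↦ CB
    B ↦ AB
    C ↦ AB

A->CB, B->AB, C->AB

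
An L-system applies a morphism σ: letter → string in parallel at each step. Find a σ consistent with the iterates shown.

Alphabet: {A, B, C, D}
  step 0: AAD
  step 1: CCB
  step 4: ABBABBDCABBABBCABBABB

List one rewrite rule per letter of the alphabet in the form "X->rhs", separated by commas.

A->C, B->ABB, C->D, D->B

  step 0 ⇒ step 1: AAD ⇒ C·C·B
    A ↦ C
    D ↦ B
    B ↦ ABB  (constrained at step 1)
    C ↦ D  (constrained at step 1)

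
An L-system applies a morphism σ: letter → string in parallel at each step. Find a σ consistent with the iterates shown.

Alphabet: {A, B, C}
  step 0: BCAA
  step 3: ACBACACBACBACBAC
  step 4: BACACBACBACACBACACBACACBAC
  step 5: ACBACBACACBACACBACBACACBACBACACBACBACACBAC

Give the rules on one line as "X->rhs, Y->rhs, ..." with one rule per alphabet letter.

A->B, B->AC, C->AC

  step 4 ⇒ step 5: BACACBACBACACBACACBACACBAC ⇒ AC·B·AC·B·AC·AC·B·AC·AC·B·AC·B·AC·AC·B·AC·B·AC·AC·B·AC·B·AC·AC·B·AC
    A ↦ B
    B ↦ AC
    C ↦ AC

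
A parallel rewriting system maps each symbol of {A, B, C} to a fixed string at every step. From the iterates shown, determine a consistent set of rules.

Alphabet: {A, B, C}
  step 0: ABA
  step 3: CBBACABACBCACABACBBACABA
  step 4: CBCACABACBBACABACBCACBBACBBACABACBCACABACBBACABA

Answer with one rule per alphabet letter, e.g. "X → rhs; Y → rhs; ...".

A->BA, B->CA, C->CB

  step 3 ⇒ step 4: CBBACABACBCACABACBBACABA ⇒ CB·CA·CA·BA·CB·BA·CA·BA·CB·CA·CB·BA·CB·BA·CA·BA·CB·CA·CA·BA·CB·BA·CA·BA
    A ↦ BA
    B ↦ CA
    C ↦ CB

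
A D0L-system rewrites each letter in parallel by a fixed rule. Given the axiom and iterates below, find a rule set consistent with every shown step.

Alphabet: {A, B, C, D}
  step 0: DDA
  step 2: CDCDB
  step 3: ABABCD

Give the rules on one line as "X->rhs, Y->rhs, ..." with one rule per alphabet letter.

  step 2 ⇒ step 3: CDCDB ⇒ A·B·A·B·CD
    B ↦ CD
    C ↦ A
    D ↦ B
    A ↦ D  (constrained at step 0)

A->D, B->CD, C->A, D->B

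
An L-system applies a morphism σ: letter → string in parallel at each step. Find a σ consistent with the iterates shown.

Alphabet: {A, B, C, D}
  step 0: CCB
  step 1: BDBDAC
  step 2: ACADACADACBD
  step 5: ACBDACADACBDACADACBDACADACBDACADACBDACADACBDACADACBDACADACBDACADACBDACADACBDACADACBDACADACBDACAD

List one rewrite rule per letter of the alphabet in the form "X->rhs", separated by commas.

  step 1 ⇒ step 2: BDBDAC ⇒ AC·AD·AC·AD·AC·BD
    A ↦ AC
    B ↦ AC
    C ↦ BD
    D ↦ AD

A->AC, B->AC, C->BD, D->AD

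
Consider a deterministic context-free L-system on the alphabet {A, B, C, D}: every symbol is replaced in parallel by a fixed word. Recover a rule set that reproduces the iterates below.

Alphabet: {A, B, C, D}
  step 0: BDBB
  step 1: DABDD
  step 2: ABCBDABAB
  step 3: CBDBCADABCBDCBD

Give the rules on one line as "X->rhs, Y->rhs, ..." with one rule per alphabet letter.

  step 2 ⇒ step 3: ABCBDABAB ⇒ CB·D·BCA·D·AB·CB·D·CB·D
    A ↦ CB
    B ↦ D
    C ↦ BCA
    D ↦ AB

A->CB, B->D, C->BCA, D->AB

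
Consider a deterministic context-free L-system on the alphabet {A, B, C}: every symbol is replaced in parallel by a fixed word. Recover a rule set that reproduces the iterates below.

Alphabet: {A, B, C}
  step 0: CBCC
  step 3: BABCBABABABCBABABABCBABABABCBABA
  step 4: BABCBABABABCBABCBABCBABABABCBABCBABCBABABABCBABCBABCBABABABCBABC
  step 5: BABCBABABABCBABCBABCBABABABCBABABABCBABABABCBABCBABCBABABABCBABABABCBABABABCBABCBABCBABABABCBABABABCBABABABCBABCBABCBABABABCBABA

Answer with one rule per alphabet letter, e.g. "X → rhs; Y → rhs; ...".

A->BC, B->BA, C->BA

  step 4 ⇒ step 5: BABCBABABABCBABCBABCBABABABCBABCBABCBABABABCBABCBABCBABABABCBABC ⇒ BA·BC·BA·BA·BA·BC·BA·BC·BA·BC·BA·BA·BA·BC·BA·BA·BA·BC·BA·BA·BA·BC·BA·BC·BA·BC·BA·BA·BA·BC·BA·BA·BA·BC·BA·BA·BA·BC·BA·BC·BA·BC·BA·BA·BA·BC·BA·BA·BA·BC·BA·BA·BA·BC·BA·BC·BA·BC·BA·BA·BA·BC·BA·BA
    A ↦ BC
    B ↦ BA
    C ↦ BA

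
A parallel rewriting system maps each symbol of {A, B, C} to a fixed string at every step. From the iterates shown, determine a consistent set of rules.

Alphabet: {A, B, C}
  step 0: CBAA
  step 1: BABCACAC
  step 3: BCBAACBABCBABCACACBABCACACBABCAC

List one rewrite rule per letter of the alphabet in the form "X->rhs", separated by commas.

A->AC, B->BC, C->BA

  step 0 ⇒ step 1: CBAA ⇒ BA·BC·AC·AC
    A ↦ AC
    B ↦ BC
    C ↦ BA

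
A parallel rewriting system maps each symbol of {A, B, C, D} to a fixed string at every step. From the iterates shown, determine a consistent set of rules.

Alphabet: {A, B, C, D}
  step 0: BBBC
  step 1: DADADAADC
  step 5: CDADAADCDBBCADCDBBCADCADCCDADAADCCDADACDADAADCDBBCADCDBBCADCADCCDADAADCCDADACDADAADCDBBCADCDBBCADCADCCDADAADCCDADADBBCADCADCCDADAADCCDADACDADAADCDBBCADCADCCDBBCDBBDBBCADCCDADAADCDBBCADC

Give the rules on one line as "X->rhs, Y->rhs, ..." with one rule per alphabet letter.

A->DBB, B->DA, C->ADC, D->C

  step 0 ⇒ step 1: BBBC ⇒ DA·DA·DA·ADC
    B ↦ DA
    C ↦ ADC
    A ↦ DBB  (constrained at step 1)
    D ↦ C  (constrained at step 1)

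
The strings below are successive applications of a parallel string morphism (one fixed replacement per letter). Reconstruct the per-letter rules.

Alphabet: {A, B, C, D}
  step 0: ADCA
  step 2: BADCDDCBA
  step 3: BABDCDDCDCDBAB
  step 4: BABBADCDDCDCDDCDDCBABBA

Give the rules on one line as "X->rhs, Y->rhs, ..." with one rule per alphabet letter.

A->B, B->BA, C->D, D->DC

  step 3 ⇒ step 4: BABDCDDCDCDBAB ⇒ BA·B·BA·DC·D·DC·DC·D·DC·D·DC·BA·B·BA
    A ↦ B
    B ↦ BA
    C ↦ D
    D ↦ DC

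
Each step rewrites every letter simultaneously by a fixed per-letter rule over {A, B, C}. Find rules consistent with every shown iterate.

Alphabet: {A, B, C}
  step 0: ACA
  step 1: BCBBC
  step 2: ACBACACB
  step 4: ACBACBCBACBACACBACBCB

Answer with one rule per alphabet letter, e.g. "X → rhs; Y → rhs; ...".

  step 1 ⇒ step 2: BCBBC ⇒ AC·B·AC·AC·B
    B ↦ AC
    C ↦ B
  step 0 ⇒ step 1: ACA ⇒ BC·B·BC
    A ↦ BC

A->BC, B->AC, C->B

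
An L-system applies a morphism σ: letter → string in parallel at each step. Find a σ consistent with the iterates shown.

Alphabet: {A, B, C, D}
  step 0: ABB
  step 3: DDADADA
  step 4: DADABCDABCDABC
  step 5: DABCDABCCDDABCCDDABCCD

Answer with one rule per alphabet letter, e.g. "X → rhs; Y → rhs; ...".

A->BC, B->C, C->D, D->DA

  step 4 ⇒ step 5: DADABCDABCDABC ⇒ DA·BC·DA·BC·C·D·DA·BC·C·D·DA·BC·C·D
    A ↦ BC
    B ↦ C
    C ↦ D
    D ↦ DA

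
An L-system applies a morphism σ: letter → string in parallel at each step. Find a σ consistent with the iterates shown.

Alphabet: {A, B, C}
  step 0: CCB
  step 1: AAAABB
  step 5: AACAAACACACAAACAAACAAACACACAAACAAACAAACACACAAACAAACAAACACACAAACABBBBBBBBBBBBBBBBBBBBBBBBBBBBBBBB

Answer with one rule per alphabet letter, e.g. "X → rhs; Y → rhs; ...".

A->CA, B->BB, C->AA

  step 0 ⇒ step 1: CCB ⇒ AA·AA·BB
    B ↦ BB
    C ↦ AA
    A ↦ CA  (constrained at step 1)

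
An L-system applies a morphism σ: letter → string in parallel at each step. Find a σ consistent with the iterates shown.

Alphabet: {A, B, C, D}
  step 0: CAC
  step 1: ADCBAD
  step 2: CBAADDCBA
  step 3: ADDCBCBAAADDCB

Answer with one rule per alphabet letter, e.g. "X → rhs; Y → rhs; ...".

  step 2 ⇒ step 3: CBAADDCBA ⇒ AD·D·CB·CB·A·A·AD·D·CB
    A ↦ CB
    B ↦ D
    C ↦ AD
    D ↦ A

A->CB, B->D, C->AD, D->A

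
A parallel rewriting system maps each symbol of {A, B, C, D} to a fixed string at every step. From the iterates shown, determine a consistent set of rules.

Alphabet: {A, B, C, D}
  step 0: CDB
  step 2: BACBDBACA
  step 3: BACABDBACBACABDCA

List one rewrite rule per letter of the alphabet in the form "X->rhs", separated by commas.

A->CA, B->BA, C->BD, D->C

  step 2 ⇒ step 3: BACBDBACA ⇒ BA·CA·BD·BA·C·BA·CA·BD·CA
    A ↦ CA
    B ↦ BA
    C ↦ BD
    D ↦ C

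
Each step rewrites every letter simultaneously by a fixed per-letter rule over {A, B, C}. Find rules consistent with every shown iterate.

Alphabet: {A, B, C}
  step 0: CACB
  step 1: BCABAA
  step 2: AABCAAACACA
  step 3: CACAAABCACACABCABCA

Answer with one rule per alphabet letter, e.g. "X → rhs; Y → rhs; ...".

A->CA, B->AA, C->B

  step 2 ⇒ step 3: AABCAAACACA ⇒ CA·CA·AA·B·CA·CA·CA·B·CA·B·CA
    A ↦ CA
    B ↦ AA
    C ↦ B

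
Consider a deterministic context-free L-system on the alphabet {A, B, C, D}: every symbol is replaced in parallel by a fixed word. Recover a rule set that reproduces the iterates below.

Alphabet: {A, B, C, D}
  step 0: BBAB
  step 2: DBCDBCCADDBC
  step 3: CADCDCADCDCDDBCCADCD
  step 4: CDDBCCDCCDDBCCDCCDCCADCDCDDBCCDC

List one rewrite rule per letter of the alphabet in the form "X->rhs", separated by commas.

A->DB, B->AD, C->CD, D->C

  step 3 ⇒ step 4: CADCDCADCDCDDBCCADCD ⇒ CD·DB·C·CD·C·CD·DB·C·CD·C·CD·C·C·AD·CD·CD·DB·C·CD·C
    A ↦ DB
    B ↦ AD
    C ↦ CD
    D ↦ C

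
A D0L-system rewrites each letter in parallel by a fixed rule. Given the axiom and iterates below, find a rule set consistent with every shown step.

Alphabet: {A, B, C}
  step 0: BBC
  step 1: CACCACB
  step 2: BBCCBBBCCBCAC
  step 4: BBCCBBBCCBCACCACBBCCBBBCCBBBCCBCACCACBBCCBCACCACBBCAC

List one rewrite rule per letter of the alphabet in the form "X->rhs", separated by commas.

  step 1 ⇒ step 2: CACCACB ⇒ B·BCC·B·B·BCC·B·CAC
    A ↦ BCC
    B ↦ CAC
    C ↦ B

A->BCC, B->CAC, C->B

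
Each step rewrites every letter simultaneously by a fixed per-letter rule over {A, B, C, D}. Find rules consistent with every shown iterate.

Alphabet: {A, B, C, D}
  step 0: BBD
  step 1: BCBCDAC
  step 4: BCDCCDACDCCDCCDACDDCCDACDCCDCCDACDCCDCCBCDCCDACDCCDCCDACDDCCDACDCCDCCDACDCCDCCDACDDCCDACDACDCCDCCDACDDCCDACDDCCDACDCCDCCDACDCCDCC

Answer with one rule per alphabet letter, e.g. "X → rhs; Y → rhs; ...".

A->D, B->BC, C->DCC, D->DAC

  step 0 ⇒ step 1: BBD ⇒ BC·BC·DAC
    B ↦ BC
    D ↦ DAC
    A ↦ D  (constrained at step 1)
    C ↦ DCC  (constrained at step 1)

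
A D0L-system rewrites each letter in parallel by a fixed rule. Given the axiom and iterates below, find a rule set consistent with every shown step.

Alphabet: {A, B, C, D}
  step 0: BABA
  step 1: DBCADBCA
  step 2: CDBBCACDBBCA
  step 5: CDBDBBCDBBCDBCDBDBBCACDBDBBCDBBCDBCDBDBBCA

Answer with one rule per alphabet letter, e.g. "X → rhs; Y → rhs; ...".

A->CA, B->DB, C->B, D->C

  step 1 ⇒ step 2: DBCADBCA ⇒ C·DB·B·CA·C·DB·B·CA
    A ↦ CA
    B ↦ DB
    C ↦ B
    D ↦ C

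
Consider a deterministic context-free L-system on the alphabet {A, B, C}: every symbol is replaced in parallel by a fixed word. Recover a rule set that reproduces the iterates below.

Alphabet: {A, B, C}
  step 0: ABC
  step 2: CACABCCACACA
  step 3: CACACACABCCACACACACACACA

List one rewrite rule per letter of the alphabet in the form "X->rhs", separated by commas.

  step 2 ⇒ step 3: CACABCCACACA ⇒ CA·CA·CA·CA·BC·CA·CA·CA·CA·CA·CA·CA
    A ↦ CA
    B ↦ BC
    C ↦ CA

A->CA, B->BC, C->CA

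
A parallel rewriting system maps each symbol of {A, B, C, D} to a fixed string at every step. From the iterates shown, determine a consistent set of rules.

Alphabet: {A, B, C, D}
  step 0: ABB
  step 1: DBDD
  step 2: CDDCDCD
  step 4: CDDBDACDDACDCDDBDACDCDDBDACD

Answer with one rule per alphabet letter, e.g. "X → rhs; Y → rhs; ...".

A->DB, B->D, C->DA, D->CD

  step 1 ⇒ step 2: DBDD ⇒ CD·D·CD·CD
    B ↦ D
    D ↦ CD
  step 0 ⇒ step 1: ABB ⇒ DB·D·D
    A ↦ DB
    C ↦ DA  (constrained at step 2)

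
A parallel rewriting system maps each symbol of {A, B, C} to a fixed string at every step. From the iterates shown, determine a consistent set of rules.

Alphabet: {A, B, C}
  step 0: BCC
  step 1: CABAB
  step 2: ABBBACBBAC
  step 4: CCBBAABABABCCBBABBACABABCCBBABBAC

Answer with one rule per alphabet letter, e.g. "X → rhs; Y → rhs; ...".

A->BBA, B->C, C->AB

  step 1 ⇒ step 2: CABAB ⇒ AB·BBA·C·BBA·C
    A ↦ BBA
    B ↦ C
    C ↦ AB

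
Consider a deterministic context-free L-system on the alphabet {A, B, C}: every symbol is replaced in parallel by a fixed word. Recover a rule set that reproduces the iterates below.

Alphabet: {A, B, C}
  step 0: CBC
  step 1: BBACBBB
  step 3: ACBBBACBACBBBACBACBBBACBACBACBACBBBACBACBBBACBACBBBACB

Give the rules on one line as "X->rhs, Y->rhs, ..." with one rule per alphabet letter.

  step 0 ⇒ step 1: CBC ⇒ BB·ACB·BB
    B ↦ ACB
    C ↦ BB
    A ↦ ACB  (constrained at step 1)

A->ACB, B->ACB, C->BB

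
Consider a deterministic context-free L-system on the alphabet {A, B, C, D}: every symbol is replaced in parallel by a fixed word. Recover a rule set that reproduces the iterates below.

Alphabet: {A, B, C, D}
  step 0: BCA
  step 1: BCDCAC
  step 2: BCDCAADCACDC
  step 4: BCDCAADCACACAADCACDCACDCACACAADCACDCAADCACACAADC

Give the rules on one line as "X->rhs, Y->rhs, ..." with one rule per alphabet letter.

  step 1 ⇒ step 2: BCDCAC ⇒ BC·DC·AA·DC·AC·DC
    A ↦ AC
    B ↦ BC
    C ↦ DC
    D ↦ AA

A->AC, B->BC, C->DC, D->AA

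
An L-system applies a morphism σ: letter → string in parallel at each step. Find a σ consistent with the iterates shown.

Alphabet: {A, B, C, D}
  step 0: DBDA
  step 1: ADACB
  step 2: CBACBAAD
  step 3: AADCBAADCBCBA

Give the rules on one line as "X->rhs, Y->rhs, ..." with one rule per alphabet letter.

  step 2 ⇒ step 3: CBACBAAD ⇒ AA·D·CB·AA·D·CB·CB·A
    A ↦ CB
    B ↦ D
    C ↦ AA
    D ↦ A

A->CB, B->D, C->AA, D->A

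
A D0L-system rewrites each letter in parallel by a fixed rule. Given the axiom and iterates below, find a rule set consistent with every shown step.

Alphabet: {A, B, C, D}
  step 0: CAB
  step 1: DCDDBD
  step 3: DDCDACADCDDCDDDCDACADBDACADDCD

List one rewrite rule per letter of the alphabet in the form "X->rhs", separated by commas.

A->D, B->DBD, C->DC, D->ACA

  step 0 ⇒ step 1: CAB ⇒ DC·D·DBD
    A ↦ D
    B ↦ DBD
    C ↦ DC
    D ↦ ACA  (constrained at step 1)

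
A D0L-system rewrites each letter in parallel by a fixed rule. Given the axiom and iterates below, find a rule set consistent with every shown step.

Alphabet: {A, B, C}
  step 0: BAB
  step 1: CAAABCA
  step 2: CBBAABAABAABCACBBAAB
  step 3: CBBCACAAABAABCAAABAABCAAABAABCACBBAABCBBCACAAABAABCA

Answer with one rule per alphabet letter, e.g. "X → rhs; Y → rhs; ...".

A->AAB, B->CA, C->CBB

  step 2 ⇒ step 3: CBBAABAABAABCACBBAAB ⇒ CBB·CA·CA·AAB·AAB·CA·AAB·AAB·CA·AAB·AAB·CA·CBB·AAB·CBB·CA·CA·AAB·AAB·CA
    A ↦ AAB
    B ↦ CA
    C ↦ CBB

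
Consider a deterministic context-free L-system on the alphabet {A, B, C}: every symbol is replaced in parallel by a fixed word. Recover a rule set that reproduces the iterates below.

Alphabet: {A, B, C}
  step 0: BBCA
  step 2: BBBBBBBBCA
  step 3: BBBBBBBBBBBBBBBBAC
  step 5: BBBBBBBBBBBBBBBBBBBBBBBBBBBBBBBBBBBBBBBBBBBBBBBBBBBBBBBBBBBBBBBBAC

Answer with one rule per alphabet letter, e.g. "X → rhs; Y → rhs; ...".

  step 2 ⇒ step 3: BBBBBBBBCA ⇒ BB·BB·BB·BB·BB·BB·BB·BB·A·C
    A ↦ C
    B ↦ BB
    C ↦ A

A->C, B->BB, C->A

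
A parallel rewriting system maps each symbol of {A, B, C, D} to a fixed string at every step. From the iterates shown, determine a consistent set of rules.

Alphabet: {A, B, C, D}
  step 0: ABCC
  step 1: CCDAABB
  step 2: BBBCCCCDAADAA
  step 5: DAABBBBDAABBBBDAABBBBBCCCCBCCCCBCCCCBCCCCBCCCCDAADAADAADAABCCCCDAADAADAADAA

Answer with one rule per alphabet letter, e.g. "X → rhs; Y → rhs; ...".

  step 1 ⇒ step 2: CCDAABB ⇒ B·B·B·CC·CC·DAA·DAA
    A ↦ CC
    B ↦ DAA
    C ↦ B
    D ↦ B

A->CC, B->DAA, C->B, D->B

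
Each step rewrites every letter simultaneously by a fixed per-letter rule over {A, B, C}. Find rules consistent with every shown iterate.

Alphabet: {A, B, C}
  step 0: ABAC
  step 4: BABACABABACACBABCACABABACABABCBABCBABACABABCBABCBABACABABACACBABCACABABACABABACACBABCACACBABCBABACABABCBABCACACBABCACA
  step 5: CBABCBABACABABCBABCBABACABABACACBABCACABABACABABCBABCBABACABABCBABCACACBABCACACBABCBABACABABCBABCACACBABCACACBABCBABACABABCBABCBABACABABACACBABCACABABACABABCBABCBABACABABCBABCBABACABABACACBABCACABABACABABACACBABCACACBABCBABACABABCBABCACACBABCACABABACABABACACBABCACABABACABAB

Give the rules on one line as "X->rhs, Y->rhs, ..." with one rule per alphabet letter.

  step 4 ⇒ step 5: BABACABABACACBABCACABABACABABCBABCBABACABABCBABCBABACABABACACBABCACABABACABABACACBABCACACBABCBABACABABCBABCACACBABCACA ⇒ C·BAB·C·BAB·ACA·BAB·C·BAB·C·BAB·ACA·BAB·ACA·C·BAB·C·ACA·BAB·ACA·BAB·C·BAB·C·BAB·ACA·BAB·C·BAB·C·ACA·C·BAB·C·ACA·C·BAB·C·BAB·ACA·BAB·C·BAB·C·ACA·C·BAB·C·ACA·C·BAB·C·BAB·ACA·BAB·C·BAB·C·BAB·ACA·BAB·ACA·C·BAB·C·ACA·BAB·ACA·BAB·C·BAB·C·BAB·ACA·BAB·C·BAB·C·BAB·ACA·BAB·ACA·C·BAB·C·ACA·BAB·ACA·BAB·ACA·C·BAB·C·ACA·C·BAB·C·BAB·ACA·BAB·C·BAB·C·ACA·C·BAB·C·ACA·BAB·ACA·BAB·ACA·C·BAB·C·ACA·BAB·ACA·BAB
    A ↦ BAB
    B ↦ C
    C ↦ ACA

A->BAB, B->C, C->ACA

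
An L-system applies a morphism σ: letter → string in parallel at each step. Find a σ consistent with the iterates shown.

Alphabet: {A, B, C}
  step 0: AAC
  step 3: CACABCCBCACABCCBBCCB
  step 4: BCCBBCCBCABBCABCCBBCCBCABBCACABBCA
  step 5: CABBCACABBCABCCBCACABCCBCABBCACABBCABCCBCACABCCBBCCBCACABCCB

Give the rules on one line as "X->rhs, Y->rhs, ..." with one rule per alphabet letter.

A->CCB, B->CA, C->B

  step 4 ⇒ step 5: BCCBBCCBCABBCABCCBBCCBCABBCACABBCA ⇒ CA·B·B·CA·CA·B·B·CA·B·CCB·CA·CA·B·CCB·CA·B·B·CA·CA·B·B·CA·B·CCB·CA·CA·B·CCB·B·CCB·CA·CA·B·CCB
    A ↦ CCB
    B ↦ CA
    C ↦ B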